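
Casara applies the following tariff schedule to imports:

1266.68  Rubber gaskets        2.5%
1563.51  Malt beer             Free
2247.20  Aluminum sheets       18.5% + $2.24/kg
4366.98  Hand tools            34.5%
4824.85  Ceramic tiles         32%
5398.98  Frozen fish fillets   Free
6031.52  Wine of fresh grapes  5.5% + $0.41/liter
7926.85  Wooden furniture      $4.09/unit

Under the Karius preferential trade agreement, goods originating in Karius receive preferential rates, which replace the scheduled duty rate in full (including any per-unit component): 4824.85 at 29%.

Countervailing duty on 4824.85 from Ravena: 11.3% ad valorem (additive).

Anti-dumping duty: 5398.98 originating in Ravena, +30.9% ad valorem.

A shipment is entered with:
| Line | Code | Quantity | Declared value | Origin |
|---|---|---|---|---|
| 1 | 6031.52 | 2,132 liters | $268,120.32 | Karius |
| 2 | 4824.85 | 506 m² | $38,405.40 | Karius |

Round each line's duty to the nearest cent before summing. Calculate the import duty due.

Line 1 (6031.52, Karius, 2,132 liters, $268,120.32):
Base rate for 6031.52 is 5.5% + $0.41/liter.
Origin Karius is the FTA partner but 6031.52 is not on the preference list; base rate stands.
Duty = $268,120.32 × 5.5% + 2,132 × $0.41 = $15,620.74.
Line 2 (4824.85, Karius, 506 m², $38,405.40):
Base rate for 4824.85 is 32%.
Origin Karius qualifies under the Casara–Karius agreement and 4824.85 is covered: preferential rate 29% applies instead.
The additional-duty order on 4824.85 targets Ravena, not Karius; it does not apply.
Duty = $38,405.40 × 29% = $11,137.57.
Total = $15,620.74 + $11,137.57 = $26,758.31.

$26,758.31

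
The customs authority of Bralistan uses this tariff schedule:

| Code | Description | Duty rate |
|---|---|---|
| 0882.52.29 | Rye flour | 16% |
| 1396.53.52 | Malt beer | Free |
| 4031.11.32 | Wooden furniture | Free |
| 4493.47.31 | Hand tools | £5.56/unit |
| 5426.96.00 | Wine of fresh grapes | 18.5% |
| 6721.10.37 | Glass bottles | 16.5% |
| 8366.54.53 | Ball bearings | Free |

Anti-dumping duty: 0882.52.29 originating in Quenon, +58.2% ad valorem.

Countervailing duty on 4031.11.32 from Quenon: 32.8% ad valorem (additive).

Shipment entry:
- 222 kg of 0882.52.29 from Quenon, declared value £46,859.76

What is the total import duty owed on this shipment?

£34,769.94

Line 1 (0882.52.29, Quenon, 222 kg, £46,859.76):
Base rate for 0882.52.29 is 16%.
Additional duty on 0882.52.29 from Quenon: +58.2%. Applied ad valorem rate: 16% + 58.2% = 74.2%.
Duty = £46,859.76 × 74.2% = £34,769.94.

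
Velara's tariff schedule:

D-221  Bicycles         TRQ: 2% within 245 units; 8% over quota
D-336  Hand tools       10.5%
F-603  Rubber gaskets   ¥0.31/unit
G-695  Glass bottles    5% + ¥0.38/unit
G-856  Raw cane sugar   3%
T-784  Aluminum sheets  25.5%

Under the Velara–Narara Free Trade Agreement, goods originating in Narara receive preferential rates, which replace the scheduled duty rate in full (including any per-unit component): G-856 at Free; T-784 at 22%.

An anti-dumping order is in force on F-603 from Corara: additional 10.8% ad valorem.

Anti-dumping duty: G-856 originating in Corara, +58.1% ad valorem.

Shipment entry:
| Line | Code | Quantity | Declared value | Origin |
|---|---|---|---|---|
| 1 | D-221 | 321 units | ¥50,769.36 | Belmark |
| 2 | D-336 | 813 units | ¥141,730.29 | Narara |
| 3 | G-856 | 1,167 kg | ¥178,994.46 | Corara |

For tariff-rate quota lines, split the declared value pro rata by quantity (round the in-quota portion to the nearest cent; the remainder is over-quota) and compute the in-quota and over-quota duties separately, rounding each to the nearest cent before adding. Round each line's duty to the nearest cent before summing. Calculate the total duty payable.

Line 1 (D-221, Belmark, 321 units, ¥50,769.36):
Code D-221 is under a tariff-rate quota (threshold 245 units). In-quota: 245 units at 2%; over-quota: 76 units at 8%.
Pro-rata value split: in-quota = ¥50,769.36 × 245/321 = ¥38,749.20; over-quota = ¥50,769.36 − ¥38,749.20 = ¥12,020.16.
In-quota duty = ¥38,749.20 × 2% = ¥774.98. Over-quota duty = ¥12,020.16 × 8% = ¥961.61.
Line duty = ¥774.98 + ¥961.61 = ¥1,736.59.
Line 2 (D-336, Narara, 813 units, ¥141,730.29):
Base rate for D-336 is 10.5%.
Origin Narara is the FTA partner but D-336 is not on the preference list; base rate stands.
Duty = ¥141,730.29 × 10.5% = ¥14,881.68.
Line 3 (G-856, Corara, 1,167 kg, ¥178,994.46):
Base rate for G-856 is 3%.
G-856 has an FTA preferential rate, but origin Corara is not Narara; base rate stands.
Additional duty on G-856 from Corara: +58.1%. Applied ad valorem rate: 3% + 58.1% = 61.1%.
Duty = ¥178,994.46 × 61.1% = ¥109,365.62.
Total = ¥1,736.59 + ¥14,881.68 + ¥109,365.62 = ¥125,983.89.

¥125,983.89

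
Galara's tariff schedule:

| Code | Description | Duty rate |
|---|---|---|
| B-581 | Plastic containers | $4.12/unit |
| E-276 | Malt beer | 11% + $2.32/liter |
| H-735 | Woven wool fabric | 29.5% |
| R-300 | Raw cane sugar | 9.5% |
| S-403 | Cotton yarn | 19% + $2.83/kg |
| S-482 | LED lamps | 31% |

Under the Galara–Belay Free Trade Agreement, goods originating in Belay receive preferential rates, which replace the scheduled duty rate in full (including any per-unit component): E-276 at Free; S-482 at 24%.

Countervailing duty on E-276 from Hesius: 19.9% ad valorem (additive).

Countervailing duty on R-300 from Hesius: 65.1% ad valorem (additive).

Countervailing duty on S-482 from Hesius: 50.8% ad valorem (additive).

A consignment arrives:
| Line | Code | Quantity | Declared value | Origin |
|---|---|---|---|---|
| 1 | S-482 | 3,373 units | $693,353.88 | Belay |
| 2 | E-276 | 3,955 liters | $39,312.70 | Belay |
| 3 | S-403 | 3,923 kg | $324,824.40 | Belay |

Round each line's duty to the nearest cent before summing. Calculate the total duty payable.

$239,223.66

Line 1 (S-482, Belay, 3,373 units, $693,353.88):
Base rate for S-482 is 31%.
Origin Belay qualifies under the Galara–Belay agreement and S-482 is covered: preferential rate 24% applies instead.
The additional-duty order on S-482 targets Hesius, not Belay; it does not apply.
Duty = $693,353.88 × 24% = $166,404.93.
Line 2 (E-276, Belay, 3,955 liters, $39,312.70):
Base rate for E-276 is 11% + $2.32/liter.
Origin Belay qualifies under the Galara–Belay agreement and E-276 is covered: preferential rate Free applies instead.
The additional-duty order on E-276 targets Hesius, not Belay; it does not apply.
Duty = $39,312.70 × 0% = $0.00.
Line 3 (S-403, Belay, 3,923 kg, $324,824.40):
Base rate for S-403 is 19% + $2.83/kg.
Origin Belay is the FTA partner but S-403 is not on the preference list; base rate stands.
Duty = $324,824.40 × 19% + 3,923 × $2.83 = $72,818.73.
Total = $166,404.93 + $0.00 + $72,818.73 = $239,223.66.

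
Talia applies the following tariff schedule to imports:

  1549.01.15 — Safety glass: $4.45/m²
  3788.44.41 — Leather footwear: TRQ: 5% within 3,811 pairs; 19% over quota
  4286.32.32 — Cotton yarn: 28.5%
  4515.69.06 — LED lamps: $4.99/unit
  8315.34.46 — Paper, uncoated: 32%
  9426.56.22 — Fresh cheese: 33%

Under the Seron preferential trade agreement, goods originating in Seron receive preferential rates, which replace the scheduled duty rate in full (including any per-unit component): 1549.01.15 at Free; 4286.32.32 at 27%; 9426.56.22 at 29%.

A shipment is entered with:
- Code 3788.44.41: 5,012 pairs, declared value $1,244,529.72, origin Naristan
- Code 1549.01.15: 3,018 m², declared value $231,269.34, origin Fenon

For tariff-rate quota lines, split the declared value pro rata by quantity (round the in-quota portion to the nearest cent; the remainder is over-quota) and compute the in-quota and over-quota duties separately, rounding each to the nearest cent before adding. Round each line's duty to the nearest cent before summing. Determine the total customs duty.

Line 1 (3788.44.41, Naristan, 5,012 pairs, $1,244,529.72):
Code 3788.44.41 is under a tariff-rate quota (threshold 3,811 pairs). In-quota: 3,811 pairs at 5%; over-quota: 1,201 pairs at 19%.
Pro-rata value split: in-quota = $1,244,529.72 × 3,811/5,012 = $946,309.41; over-quota = $1,244,529.72 − $946,309.41 = $298,220.31.
In-quota duty = $946,309.41 × 5% = $47,315.47. Over-quota duty = $298,220.31 × 19% = $56,661.86.
Line duty = $47,315.47 + $56,661.86 = $103,977.33.
Line 2 (1549.01.15, Fenon, 3,018 m², $231,269.34):
Base rate for 1549.01.15 is $4.45/m².
1549.01.15 has an FTA preferential rate, but origin Fenon is not Seron; base rate stands.
Duty = 3,018 × $4.45 = $13,430.10.
Total = $103,977.33 + $13,430.10 = $117,407.43.

$117,407.43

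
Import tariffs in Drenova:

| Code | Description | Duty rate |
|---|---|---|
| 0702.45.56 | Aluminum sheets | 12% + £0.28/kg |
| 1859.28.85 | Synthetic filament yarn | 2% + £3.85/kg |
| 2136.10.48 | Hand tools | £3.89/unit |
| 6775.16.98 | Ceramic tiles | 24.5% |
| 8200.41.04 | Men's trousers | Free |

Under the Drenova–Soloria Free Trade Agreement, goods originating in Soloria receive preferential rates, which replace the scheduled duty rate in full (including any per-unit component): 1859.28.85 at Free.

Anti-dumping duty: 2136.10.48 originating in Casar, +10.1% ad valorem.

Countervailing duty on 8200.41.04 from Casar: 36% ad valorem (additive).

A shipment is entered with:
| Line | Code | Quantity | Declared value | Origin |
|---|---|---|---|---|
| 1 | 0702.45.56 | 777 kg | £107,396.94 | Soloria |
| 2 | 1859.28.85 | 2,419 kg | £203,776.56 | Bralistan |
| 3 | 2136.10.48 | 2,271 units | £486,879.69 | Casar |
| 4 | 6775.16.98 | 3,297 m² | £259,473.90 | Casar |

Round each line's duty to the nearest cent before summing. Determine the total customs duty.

£148,074.02

Line 1 (0702.45.56, Soloria, 777 kg, £107,396.94):
Base rate for 0702.45.56 is 12% + £0.28/kg.
Origin Soloria is the FTA partner but 0702.45.56 is not on the preference list; base rate stands.
Duty = £107,396.94 × 12% + 777 × £0.28 = £13,105.19.
Line 2 (1859.28.85, Bralistan, 2,419 kg, £203,776.56):
Base rate for 1859.28.85 is 2% + £3.85/kg.
1859.28.85 has an FTA preferential rate, but origin Bralistan is not Soloria; base rate stands.
Duty = £203,776.56 × 2% + 2,419 × £3.85 = £13,388.68.
Line 3 (2136.10.48, Casar, 2,271 units, £486,879.69):
Base rate for 2136.10.48 is £3.89/unit.
Additional duty on 2136.10.48 from Casar: +10.1% ad valorem. Applied ad valorem rate = 10.1%.
Duty = £486,879.69 × 10.1% + 2,271 × £3.89 = £58,009.04.
Line 4 (6775.16.98, Casar, 3,297 m², £259,473.90):
Base rate for 6775.16.98 is 24.5%.
Duty = £259,473.90 × 24.5% = £63,571.11.
Total = £13,105.19 + £13,388.68 + £58,009.04 + £63,571.11 = £148,074.02.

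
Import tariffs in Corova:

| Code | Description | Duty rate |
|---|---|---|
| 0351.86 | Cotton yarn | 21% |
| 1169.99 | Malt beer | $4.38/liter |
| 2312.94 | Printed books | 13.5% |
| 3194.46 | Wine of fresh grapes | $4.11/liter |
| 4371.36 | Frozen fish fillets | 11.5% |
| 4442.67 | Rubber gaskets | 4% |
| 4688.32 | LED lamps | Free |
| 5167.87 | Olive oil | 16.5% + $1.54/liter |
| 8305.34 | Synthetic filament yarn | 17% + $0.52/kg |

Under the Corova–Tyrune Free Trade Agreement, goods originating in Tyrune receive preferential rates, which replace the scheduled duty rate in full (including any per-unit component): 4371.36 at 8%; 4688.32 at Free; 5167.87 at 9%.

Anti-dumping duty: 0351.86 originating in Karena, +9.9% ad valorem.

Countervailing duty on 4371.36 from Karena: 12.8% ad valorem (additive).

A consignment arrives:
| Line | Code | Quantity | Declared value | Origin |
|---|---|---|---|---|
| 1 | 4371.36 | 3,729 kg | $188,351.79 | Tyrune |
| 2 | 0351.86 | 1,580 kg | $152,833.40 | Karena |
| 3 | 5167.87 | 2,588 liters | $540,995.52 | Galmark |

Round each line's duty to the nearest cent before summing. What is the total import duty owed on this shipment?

Line 1 (4371.36, Tyrune, 3,729 kg, $188,351.79):
Base rate for 4371.36 is 11.5%.
Origin Tyrune qualifies under the Corova–Tyrune agreement and 4371.36 is covered: preferential rate 8% applies instead.
The additional-duty order on 4371.36 targets Karena, not Tyrune; it does not apply.
Duty = $188,351.79 × 8% = $15,068.14.
Line 2 (0351.86, Karena, 1,580 kg, $152,833.40):
Base rate for 0351.86 is 21%.
Additional duty on 0351.86 from Karena: +9.9%. Applied ad valorem rate: 21% + 9.9% = 30.9%.
Duty = $152,833.40 × 30.9% = $47,225.52.
Line 3 (5167.87, Galmark, 2,588 liters, $540,995.52):
Base rate for 5167.87 is 16.5% + $1.54/liter.
5167.87 has an FTA preferential rate, but origin Galmark is not Tyrune; base rate stands.
Duty = $540,995.52 × 16.5% + 2,588 × $1.54 = $93,249.78.
Total = $15,068.14 + $47,225.52 + $93,249.78 = $155,543.44.

$155,543.44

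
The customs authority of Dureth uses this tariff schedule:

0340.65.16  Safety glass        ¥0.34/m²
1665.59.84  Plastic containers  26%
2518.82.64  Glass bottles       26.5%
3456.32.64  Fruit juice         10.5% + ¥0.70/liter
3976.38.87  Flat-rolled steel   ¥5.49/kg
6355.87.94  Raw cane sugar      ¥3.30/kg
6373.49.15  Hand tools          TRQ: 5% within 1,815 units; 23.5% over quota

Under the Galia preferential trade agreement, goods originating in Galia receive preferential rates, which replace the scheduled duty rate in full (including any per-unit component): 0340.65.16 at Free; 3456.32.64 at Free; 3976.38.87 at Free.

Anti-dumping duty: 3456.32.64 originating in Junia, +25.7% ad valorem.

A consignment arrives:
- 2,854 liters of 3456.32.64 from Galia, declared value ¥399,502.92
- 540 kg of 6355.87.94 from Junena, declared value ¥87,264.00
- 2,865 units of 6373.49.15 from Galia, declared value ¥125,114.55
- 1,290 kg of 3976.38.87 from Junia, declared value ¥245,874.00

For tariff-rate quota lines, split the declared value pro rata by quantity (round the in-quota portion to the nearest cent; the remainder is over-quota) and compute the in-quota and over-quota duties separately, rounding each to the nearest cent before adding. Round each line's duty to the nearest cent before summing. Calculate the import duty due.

Line 1 (3456.32.64, Galia, 2,854 liters, ¥399,502.92):
Base rate for 3456.32.64 is 10.5% + ¥0.70/liter.
Origin Galia qualifies under the Dureth–Galia agreement and 3456.32.64 is covered: preferential rate Free applies instead.
The additional-duty order on 3456.32.64 targets Junia, not Galia; it does not apply.
Duty = ¥399,502.92 × 0% = ¥0.00.
Line 2 (6355.87.94, Junena, 540 kg, ¥87,264.00):
Base rate for 6355.87.94 is ¥3.30/kg.
Duty = 540 × ¥3.30 = ¥1,782.00.
Line 3 (6373.49.15, Galia, 2,865 units, ¥125,114.55):
Code 6373.49.15 is under a tariff-rate quota (threshold 1,815 units). In-quota: 1,815 units at 5%; over-quota: 1,050 units at 23.5%.
Pro-rata value split: in-quota = ¥125,114.55 × 1,815/2,865 = ¥79,261.05; over-quota = ¥125,114.55 − ¥79,261.05 = ¥45,853.50.
In-quota duty = ¥79,261.05 × 5% = ¥3,963.05. Over-quota duty = ¥45,853.50 × 23.5% = ¥10,775.57.
Line duty = ¥3,963.05 + ¥10,775.57 = ¥14,738.62.
Line 4 (3976.38.87, Junia, 1,290 kg, ¥245,874.00):
Base rate for 3976.38.87 is ¥5.49/kg.
3976.38.87 has an FTA preferential rate, but origin Junia is not Galia; base rate stands.
Duty = 1,290 × ¥5.49 = ¥7,082.10.
Total = ¥0.00 + ¥1,782.00 + ¥14,738.62 + ¥7,082.10 = ¥23,602.72.

¥23,602.72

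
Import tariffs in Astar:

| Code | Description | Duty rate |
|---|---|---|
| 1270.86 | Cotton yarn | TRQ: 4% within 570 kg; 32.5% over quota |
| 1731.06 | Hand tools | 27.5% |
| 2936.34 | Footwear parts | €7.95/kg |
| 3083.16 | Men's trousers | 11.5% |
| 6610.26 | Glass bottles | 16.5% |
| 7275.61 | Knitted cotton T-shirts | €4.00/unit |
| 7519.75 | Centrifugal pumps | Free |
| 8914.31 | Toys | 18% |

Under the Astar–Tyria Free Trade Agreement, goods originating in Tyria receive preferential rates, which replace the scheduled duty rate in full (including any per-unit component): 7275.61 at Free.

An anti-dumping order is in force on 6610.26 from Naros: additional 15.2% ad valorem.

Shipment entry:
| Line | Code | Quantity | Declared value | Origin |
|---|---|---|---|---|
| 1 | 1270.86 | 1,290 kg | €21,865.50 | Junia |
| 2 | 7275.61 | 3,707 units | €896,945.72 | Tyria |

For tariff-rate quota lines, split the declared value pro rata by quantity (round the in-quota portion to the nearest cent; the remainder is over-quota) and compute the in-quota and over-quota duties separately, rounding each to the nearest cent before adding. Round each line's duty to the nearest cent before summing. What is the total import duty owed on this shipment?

€4,352.76

Line 1 (1270.86, Junia, 1,290 kg, €21,865.50):
Code 1270.86 is under a tariff-rate quota (threshold 570 kg). In-quota: 570 kg at 4%; over-quota: 720 kg at 32.5%.
Pro-rata value split: in-quota = €21,865.50 × 570/1,290 = €9,661.50; over-quota = €21,865.50 − €9,661.50 = €12,204.00.
In-quota duty = €9,661.50 × 4% = €386.46. Over-quota duty = €12,204.00 × 32.5% = €3,966.30.
Line duty = €386.46 + €3,966.30 = €4,352.76.
Line 2 (7275.61, Tyria, 3,707 units, €896,945.72):
Base rate for 7275.61 is €4.00/unit.
Origin Tyria qualifies under the Astar–Tyria agreement and 7275.61 is covered: preferential rate Free applies instead.
Duty = €896,945.72 × 0% = €0.00.
Total = €4,352.76 + €0.00 = €4,352.76.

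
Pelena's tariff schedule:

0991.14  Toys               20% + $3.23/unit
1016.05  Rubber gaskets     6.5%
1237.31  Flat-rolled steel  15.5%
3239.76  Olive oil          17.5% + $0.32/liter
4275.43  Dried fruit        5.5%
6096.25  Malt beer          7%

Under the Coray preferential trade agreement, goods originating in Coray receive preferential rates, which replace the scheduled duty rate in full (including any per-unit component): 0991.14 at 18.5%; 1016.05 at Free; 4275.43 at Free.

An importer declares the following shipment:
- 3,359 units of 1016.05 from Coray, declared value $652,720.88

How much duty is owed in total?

Line 1 (1016.05, Coray, 3,359 units, $652,720.88):
Base rate for 1016.05 is 6.5%.
Origin Coray qualifies under the Pelena–Coray agreement and 1016.05 is covered: preferential rate Free applies instead.
Duty = $652,720.88 × 0% = $0.00.

$0.00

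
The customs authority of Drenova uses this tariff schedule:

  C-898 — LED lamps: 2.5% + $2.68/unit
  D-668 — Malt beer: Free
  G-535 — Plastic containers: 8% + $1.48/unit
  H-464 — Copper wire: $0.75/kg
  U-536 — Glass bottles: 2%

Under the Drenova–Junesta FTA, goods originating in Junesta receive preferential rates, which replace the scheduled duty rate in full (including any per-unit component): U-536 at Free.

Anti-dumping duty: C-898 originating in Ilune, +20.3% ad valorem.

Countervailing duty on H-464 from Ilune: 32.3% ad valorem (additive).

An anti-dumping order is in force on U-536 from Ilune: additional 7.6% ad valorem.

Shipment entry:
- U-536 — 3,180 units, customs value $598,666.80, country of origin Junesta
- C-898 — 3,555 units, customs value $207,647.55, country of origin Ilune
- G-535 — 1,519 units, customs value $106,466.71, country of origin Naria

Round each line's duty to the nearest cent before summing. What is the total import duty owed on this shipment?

$67,636.50

Line 1 (U-536, Junesta, 3,180 units, $598,666.80):
Base rate for U-536 is 2%.
Origin Junesta qualifies under the Drenova–Junesta agreement and U-536 is covered: preferential rate Free applies instead.
The additional-duty order on U-536 targets Ilune, not Junesta; it does not apply.
Duty = $598,666.80 × 0% = $0.00.
Line 2 (C-898, Ilune, 3,555 units, $207,647.55):
Base rate for C-898 is 2.5% + $2.68/unit.
Additional duty on C-898 from Ilune: +20.3%. Applied ad valorem rate: 2.5% + 20.3% = 22.8%.
Duty = $207,647.55 × 22.8% + 3,555 × $2.68 = $56,871.04.
Line 3 (G-535, Naria, 1,519 units, $106,466.71):
Base rate for G-535 is 8% + $1.48/unit.
Duty = $106,466.71 × 8% + 1,519 × $1.48 = $10,765.46.
Total = $0.00 + $56,871.04 + $10,765.46 = $67,636.50.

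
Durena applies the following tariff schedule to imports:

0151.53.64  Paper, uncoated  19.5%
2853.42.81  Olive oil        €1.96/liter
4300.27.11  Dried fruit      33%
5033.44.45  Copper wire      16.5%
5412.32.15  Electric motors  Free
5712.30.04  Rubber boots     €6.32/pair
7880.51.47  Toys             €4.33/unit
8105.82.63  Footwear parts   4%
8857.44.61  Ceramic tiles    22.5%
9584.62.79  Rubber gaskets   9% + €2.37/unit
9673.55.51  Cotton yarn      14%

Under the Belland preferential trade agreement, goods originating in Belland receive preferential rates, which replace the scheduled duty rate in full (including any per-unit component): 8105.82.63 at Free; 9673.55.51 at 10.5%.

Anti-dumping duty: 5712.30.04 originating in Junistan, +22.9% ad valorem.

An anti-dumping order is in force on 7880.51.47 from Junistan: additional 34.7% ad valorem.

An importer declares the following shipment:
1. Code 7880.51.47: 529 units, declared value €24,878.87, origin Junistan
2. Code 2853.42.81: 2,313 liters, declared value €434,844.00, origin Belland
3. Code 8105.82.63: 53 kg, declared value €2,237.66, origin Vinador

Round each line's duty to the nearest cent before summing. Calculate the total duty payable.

€15,546.53

Line 1 (7880.51.47, Junistan, 529 units, €24,878.87):
Base rate for 7880.51.47 is €4.33/unit.
Additional duty on 7880.51.47 from Junistan: +34.7% ad valorem. Applied ad valorem rate = 34.7%.
Duty = €24,878.87 × 34.7% + 529 × €4.33 = €10,923.54.
Line 2 (2853.42.81, Belland, 2,313 liters, €434,844.00):
Base rate for 2853.42.81 is €1.96/liter.
Origin Belland is the FTA partner but 2853.42.81 is not on the preference list; base rate stands.
Duty = 2,313 × €1.96 = €4,533.48.
Line 3 (8105.82.63, Vinador, 53 kg, €2,237.66):
Base rate for 8105.82.63 is 4%.
8105.82.63 has an FTA preferential rate, but origin Vinador is not Belland; base rate stands.
Duty = €2,237.66 × 4% = €89.51.
Total = €10,923.54 + €4,533.48 + €89.51 = €15,546.53.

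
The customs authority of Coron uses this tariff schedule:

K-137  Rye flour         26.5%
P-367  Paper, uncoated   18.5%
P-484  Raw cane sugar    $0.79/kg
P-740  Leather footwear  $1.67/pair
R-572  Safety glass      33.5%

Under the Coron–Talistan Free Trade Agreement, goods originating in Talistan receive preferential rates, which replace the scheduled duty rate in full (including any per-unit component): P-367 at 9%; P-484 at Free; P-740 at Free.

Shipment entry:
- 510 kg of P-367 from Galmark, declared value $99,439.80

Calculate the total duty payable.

$18,396.36

Line 1 (P-367, Galmark, 510 kg, $99,439.80):
Base rate for P-367 is 18.5%.
P-367 has an FTA preferential rate, but origin Galmark is not Talistan; base rate stands.
Duty = $99,439.80 × 18.5% = $18,396.36.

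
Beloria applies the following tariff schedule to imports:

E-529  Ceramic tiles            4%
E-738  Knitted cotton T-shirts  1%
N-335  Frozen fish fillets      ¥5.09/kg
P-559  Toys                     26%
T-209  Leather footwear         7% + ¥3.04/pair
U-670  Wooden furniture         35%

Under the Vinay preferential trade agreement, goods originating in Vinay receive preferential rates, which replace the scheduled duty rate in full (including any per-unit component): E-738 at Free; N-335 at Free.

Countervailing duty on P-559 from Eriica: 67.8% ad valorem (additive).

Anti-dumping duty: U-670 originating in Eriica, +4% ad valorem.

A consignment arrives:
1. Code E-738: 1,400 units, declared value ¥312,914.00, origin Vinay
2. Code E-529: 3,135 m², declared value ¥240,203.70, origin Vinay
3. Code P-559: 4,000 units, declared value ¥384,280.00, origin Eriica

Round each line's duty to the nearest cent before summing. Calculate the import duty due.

Line 1 (E-738, Vinay, 1,400 units, ¥312,914.00):
Base rate for E-738 is 1%.
Origin Vinay qualifies under the Beloria–Vinay agreement and E-738 is covered: preferential rate Free applies instead.
Duty = ¥312,914.00 × 0% = ¥0.00.
Line 2 (E-529, Vinay, 3,135 m², ¥240,203.70):
Base rate for E-529 is 4%.
Origin Vinay is the FTA partner but E-529 is not on the preference list; base rate stands.
Duty = ¥240,203.70 × 4% = ¥9,608.15.
Line 3 (P-559, Eriica, 4,000 units, ¥384,280.00):
Base rate for P-559 is 26%.
Additional duty on P-559 from Eriica: +67.8%. Applied ad valorem rate: 26% + 67.8% = 93.8%.
Duty = ¥384,280.00 × 93.8% = ¥360,454.64.
Total = ¥0.00 + ¥9,608.15 + ¥360,454.64 = ¥370,062.79.

¥370,062.79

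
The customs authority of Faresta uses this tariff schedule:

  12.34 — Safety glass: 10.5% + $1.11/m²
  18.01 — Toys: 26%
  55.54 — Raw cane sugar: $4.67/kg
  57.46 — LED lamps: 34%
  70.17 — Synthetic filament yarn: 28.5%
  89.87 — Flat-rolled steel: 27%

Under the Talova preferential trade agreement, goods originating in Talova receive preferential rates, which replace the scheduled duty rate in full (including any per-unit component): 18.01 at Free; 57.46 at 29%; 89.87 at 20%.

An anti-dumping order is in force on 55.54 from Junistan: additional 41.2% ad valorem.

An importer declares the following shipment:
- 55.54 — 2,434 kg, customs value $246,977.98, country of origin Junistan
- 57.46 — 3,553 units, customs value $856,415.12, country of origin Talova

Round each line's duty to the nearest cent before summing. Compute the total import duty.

$361,482.09

Line 1 (55.54, Junistan, 2,434 kg, $246,977.98):
Base rate for 55.54 is $4.67/kg.
Additional duty on 55.54 from Junistan: +41.2% ad valorem. Applied ad valorem rate = 41.2%.
Duty = $246,977.98 × 41.2% + 2,434 × $4.67 = $113,121.71.
Line 2 (57.46, Talova, 3,553 units, $856,415.12):
Base rate for 57.46 is 34%.
Origin Talova qualifies under the Faresta–Talova agreement and 57.46 is covered: preferential rate 29% applies instead.
Duty = $856,415.12 × 29% = $248,360.38.
Total = $113,121.71 + $248,360.38 = $361,482.09.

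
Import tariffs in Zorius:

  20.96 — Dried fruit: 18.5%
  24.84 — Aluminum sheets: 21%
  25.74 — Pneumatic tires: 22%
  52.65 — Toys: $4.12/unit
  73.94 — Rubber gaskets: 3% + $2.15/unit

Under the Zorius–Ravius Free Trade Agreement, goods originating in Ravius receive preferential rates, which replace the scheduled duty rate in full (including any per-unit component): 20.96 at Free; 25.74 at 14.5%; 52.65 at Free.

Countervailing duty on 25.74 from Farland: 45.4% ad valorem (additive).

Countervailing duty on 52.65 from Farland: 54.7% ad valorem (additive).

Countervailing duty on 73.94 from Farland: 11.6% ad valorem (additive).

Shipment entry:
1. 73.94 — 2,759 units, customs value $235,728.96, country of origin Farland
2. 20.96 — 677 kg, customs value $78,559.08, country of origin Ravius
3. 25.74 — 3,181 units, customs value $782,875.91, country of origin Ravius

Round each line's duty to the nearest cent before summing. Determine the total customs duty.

$153,865.29

Line 1 (73.94, Farland, 2,759 units, $235,728.96):
Base rate for 73.94 is 3% + $2.15/unit.
Additional duty on 73.94 from Farland: +11.6%. Applied ad valorem rate: 3% + 11.6% = 14.6%.
Duty = $235,728.96 × 14.6% + 2,759 × $2.15 = $40,348.28.
Line 2 (20.96, Ravius, 677 kg, $78,559.08):
Base rate for 20.96 is 18.5%.
Origin Ravius qualifies under the Zorius–Ravius agreement and 20.96 is covered: preferential rate Free applies instead.
Duty = $78,559.08 × 0% = $0.00.
Line 3 (25.74, Ravius, 3,181 units, $782,875.91):
Base rate for 25.74 is 22%.
Origin Ravius qualifies under the Zorius–Ravius agreement and 25.74 is covered: preferential rate 14.5% applies instead.
The additional-duty order on 25.74 targets Farland, not Ravius; it does not apply.
Duty = $782,875.91 × 14.5% = $113,517.01.
Total = $40,348.28 + $0.00 + $113,517.01 = $153,865.29.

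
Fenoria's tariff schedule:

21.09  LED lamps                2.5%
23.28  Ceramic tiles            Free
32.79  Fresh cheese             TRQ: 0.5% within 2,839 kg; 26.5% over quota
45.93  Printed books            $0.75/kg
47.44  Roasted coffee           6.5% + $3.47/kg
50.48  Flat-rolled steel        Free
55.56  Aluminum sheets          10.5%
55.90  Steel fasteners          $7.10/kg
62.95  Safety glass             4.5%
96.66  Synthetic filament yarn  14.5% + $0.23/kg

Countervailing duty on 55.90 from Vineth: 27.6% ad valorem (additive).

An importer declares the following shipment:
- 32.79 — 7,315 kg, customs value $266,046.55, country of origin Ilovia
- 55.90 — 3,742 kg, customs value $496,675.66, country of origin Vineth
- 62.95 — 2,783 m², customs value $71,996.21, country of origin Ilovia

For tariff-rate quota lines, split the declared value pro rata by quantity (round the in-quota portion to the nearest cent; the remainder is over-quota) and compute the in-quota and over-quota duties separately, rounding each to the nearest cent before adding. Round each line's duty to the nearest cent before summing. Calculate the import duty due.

$210,546.69

Line 1 (32.79, Ilovia, 7,315 kg, $266,046.55):
Code 32.79 is under a tariff-rate quota (threshold 2,839 kg). In-quota: 2,839 kg at 0.5%; over-quota: 4,476 kg at 26.5%.
Pro-rata value split: in-quota = $266,046.55 × 2,839/7,315 = $103,254.43; over-quota = $266,046.55 − $103,254.43 = $162,792.12.
In-quota duty = $103,254.43 × 0.5% = $516.27. Over-quota duty = $162,792.12 × 26.5% = $43,139.91.
Line duty = $516.27 + $43,139.91 = $43,656.18.
Line 2 (55.90, Vineth, 3,742 kg, $496,675.66):
Base rate for 55.90 is $7.10/kg.
Additional duty on 55.90 from Vineth: +27.6% ad valorem. Applied ad valorem rate = 27.6%.
Duty = $496,675.66 × 27.6% + 3,742 × $7.10 = $163,650.68.
Line 3 (62.95, Ilovia, 2,783 m², $71,996.21):
Base rate for 62.95 is 4.5%.
Duty = $71,996.21 × 4.5% = $3,239.83.
Total = $43,656.18 + $163,650.68 + $3,239.83 = $210,546.69.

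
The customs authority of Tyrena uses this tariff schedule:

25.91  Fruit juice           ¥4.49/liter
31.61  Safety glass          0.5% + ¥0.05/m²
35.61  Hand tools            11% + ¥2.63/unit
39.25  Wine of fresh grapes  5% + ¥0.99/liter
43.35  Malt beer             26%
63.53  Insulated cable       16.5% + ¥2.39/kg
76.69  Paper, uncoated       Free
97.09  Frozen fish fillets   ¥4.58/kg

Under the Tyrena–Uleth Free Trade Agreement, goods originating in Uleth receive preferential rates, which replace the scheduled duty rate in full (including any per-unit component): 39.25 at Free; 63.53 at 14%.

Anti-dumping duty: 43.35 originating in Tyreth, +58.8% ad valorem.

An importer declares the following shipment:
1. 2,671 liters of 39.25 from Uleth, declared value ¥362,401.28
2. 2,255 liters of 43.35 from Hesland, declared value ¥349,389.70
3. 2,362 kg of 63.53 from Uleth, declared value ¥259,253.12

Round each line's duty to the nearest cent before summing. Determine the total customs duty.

Line 1 (39.25, Uleth, 2,671 liters, ¥362,401.28):
Base rate for 39.25 is 5% + ¥0.99/liter.
Origin Uleth qualifies under the Tyrena–Uleth agreement and 39.25 is covered: preferential rate Free applies instead.
Duty = ¥362,401.28 × 0% = ¥0.00.
Line 2 (43.35, Hesland, 2,255 liters, ¥349,389.70):
Base rate for 43.35 is 26%.
The additional-duty order on 43.35 targets Tyreth, not Hesland; it does not apply.
Duty = ¥349,389.70 × 26% = ¥90,841.32.
Line 3 (63.53, Uleth, 2,362 kg, ¥259,253.12):
Base rate for 63.53 is 16.5% + ¥2.39/kg.
Origin Uleth qualifies under the Tyrena–Uleth agreement and 63.53 is covered: preferential rate 14% applies instead.
Duty = ¥259,253.12 × 14% = ¥36,295.44.
Total = ¥0.00 + ¥90,841.32 + ¥36,295.44 = ¥127,136.76.

¥127,136.76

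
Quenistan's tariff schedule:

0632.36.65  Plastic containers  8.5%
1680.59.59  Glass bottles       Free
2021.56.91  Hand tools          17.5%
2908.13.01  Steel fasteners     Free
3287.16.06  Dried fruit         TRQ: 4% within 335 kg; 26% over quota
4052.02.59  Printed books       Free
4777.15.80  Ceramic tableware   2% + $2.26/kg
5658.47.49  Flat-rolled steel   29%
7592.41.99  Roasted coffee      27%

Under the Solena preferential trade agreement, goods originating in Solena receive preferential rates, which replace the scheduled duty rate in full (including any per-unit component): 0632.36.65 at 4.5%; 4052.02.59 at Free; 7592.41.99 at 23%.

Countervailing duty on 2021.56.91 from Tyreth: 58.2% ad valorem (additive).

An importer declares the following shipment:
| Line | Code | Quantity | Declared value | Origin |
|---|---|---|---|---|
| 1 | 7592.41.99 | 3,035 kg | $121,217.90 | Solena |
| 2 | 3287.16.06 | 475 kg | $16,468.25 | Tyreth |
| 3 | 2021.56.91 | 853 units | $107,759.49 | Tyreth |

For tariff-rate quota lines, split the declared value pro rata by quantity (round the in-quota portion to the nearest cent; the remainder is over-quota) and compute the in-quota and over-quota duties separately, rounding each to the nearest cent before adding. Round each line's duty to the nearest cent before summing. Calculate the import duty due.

Line 1 (7592.41.99, Solena, 3,035 kg, $121,217.90):
Base rate for 7592.41.99 is 27%.
Origin Solena qualifies under the Quenistan–Solena agreement and 7592.41.99 is covered: preferential rate 23% applies instead.
Duty = $121,217.90 × 23% = $27,880.12.
Line 2 (3287.16.06, Tyreth, 475 kg, $16,468.25):
Code 3287.16.06 is under a tariff-rate quota (threshold 335 kg). In-quota: 335 kg at 4%; over-quota: 140 kg at 26%.
Pro-rata value split: in-quota = $16,468.25 × 335/475 = $11,614.45; over-quota = $16,468.25 − $11,614.45 = $4,853.80.
In-quota duty = $11,614.45 × 4% = $464.58. Over-quota duty = $4,853.80 × 26% = $1,261.99.
Line duty = $464.58 + $1,261.99 = $1,726.57.
Line 3 (2021.56.91, Tyreth, 853 units, $107,759.49):
Base rate for 2021.56.91 is 17.5%.
Additional duty on 2021.56.91 from Tyreth: +58.2%. Applied ad valorem rate: 17.5% + 58.2% = 75.7%.
Duty = $107,759.49 × 75.7% = $81,573.93.
Total = $27,880.12 + $1,726.57 + $81,573.93 = $111,180.62.

$111,180.62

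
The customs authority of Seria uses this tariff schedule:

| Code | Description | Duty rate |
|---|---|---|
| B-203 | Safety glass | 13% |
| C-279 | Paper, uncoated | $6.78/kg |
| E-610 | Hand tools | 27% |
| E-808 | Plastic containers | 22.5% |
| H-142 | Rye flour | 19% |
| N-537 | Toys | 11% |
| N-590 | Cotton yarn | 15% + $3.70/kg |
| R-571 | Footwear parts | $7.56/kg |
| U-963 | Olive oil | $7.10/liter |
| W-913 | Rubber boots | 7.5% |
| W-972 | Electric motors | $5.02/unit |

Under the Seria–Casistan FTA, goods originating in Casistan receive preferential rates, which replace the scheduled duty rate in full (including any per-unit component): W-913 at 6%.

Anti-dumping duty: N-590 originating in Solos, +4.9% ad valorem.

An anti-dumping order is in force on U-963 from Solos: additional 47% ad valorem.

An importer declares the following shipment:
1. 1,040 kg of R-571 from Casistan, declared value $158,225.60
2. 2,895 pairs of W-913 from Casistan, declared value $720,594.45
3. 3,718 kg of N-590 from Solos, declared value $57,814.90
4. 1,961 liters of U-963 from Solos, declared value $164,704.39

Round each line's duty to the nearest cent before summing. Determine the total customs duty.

$167,694.00

Line 1 (R-571, Casistan, 1,040 kg, $158,225.60):
Base rate for R-571 is $7.56/kg.
Origin Casistan is the FTA partner but R-571 is not on the preference list; base rate stands.
Duty = 1,040 × $7.56 = $7,862.40.
Line 2 (W-913, Casistan, 2,895 pairs, $720,594.45):
Base rate for W-913 is 7.5%.
Origin Casistan qualifies under the Seria–Casistan agreement and W-913 is covered: preferential rate 6% applies instead.
Duty = $720,594.45 × 6% = $43,235.67.
Line 3 (N-590, Solos, 3,718 kg, $57,814.90):
Base rate for N-590 is 15% + $3.70/kg.
Additional duty on N-590 from Solos: +4.9%. Applied ad valorem rate: 15% + 4.9% = 19.9%.
Duty = $57,814.90 × 19.9% + 3,718 × $3.70 = $25,261.77.
Line 4 (U-963, Solos, 1,961 liters, $164,704.39):
Base rate for U-963 is $7.10/liter.
Additional duty on U-963 from Solos: +47% ad valorem. Applied ad valorem rate = 47%.
Duty = $164,704.39 × 47% + 1,961 × $7.10 = $91,334.16.
Total = $7,862.40 + $43,235.67 + $25,261.77 + $91,334.16 = $167,694.00.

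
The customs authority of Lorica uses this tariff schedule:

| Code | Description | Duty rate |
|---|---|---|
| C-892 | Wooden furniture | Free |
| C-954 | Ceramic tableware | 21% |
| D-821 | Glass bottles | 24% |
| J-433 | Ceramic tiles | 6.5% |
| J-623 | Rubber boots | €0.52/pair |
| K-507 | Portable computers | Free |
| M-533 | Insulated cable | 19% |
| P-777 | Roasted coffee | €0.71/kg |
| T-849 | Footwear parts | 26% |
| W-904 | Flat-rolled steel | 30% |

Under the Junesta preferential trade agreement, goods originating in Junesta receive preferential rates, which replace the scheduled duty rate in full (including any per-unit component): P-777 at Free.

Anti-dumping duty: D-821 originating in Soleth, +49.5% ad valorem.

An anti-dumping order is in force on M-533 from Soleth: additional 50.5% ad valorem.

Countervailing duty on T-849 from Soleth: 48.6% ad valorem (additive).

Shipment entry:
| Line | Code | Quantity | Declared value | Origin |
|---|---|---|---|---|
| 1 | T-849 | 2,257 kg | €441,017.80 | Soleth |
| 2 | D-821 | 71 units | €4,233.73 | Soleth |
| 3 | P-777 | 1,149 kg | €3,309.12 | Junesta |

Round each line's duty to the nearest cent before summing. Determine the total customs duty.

€332,111.07

Line 1 (T-849, Soleth, 2,257 kg, €441,017.80):
Base rate for T-849 is 26%.
Additional duty on T-849 from Soleth: +48.6%. Applied ad valorem rate: 26% + 48.6% = 74.6%.
Duty = €441,017.80 × 74.6% = €328,999.28.
Line 2 (D-821, Soleth, 71 units, €4,233.73):
Base rate for D-821 is 24%.
Additional duty on D-821 from Soleth: +49.5%. Applied ad valorem rate: 24% + 49.5% = 73.5%.
Duty = €4,233.73 × 73.5% = €3,111.79.
Line 3 (P-777, Junesta, 1,149 kg, €3,309.12):
Base rate for P-777 is €0.71/kg.
Origin Junesta qualifies under the Lorica–Junesta agreement and P-777 is covered: preferential rate Free applies instead.
Duty = €3,309.12 × 0% = €0.00.
Total = €328,999.28 + €3,111.79 + €0.00 = €332,111.07.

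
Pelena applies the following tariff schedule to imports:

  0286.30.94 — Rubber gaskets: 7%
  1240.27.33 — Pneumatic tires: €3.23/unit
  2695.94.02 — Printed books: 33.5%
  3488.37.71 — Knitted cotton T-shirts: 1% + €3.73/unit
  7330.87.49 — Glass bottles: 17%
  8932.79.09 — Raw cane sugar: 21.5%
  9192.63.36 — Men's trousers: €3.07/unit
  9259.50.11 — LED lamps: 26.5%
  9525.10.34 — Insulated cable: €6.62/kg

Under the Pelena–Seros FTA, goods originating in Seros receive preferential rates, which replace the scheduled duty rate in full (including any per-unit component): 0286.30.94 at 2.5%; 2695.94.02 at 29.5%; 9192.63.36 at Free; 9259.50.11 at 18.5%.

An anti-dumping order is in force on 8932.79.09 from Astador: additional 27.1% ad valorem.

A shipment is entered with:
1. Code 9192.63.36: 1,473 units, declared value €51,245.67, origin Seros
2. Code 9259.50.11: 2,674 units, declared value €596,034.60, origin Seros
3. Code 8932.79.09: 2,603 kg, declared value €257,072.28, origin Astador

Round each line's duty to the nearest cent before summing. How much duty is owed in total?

€235,203.53

Line 1 (9192.63.36, Seros, 1,473 units, €51,245.67):
Base rate for 9192.63.36 is €3.07/unit.
Origin Seros qualifies under the Pelena–Seros agreement and 9192.63.36 is covered: preferential rate Free applies instead.
Duty = €51,245.67 × 0% = €0.00.
Line 2 (9259.50.11, Seros, 2,674 units, €596,034.60):
Base rate for 9259.50.11 is 26.5%.
Origin Seros qualifies under the Pelena–Seros agreement and 9259.50.11 is covered: preferential rate 18.5% applies instead.
Duty = €596,034.60 × 18.5% = €110,266.40.
Line 3 (8932.79.09, Astador, 2,603 kg, €257,072.28):
Base rate for 8932.79.09 is 21.5%.
Additional duty on 8932.79.09 from Astador: +27.1%. Applied ad valorem rate: 21.5% + 27.1% = 48.6%.
Duty = €257,072.28 × 48.6% = €124,937.13.
Total = €0.00 + €110,266.40 + €124,937.13 = €235,203.53.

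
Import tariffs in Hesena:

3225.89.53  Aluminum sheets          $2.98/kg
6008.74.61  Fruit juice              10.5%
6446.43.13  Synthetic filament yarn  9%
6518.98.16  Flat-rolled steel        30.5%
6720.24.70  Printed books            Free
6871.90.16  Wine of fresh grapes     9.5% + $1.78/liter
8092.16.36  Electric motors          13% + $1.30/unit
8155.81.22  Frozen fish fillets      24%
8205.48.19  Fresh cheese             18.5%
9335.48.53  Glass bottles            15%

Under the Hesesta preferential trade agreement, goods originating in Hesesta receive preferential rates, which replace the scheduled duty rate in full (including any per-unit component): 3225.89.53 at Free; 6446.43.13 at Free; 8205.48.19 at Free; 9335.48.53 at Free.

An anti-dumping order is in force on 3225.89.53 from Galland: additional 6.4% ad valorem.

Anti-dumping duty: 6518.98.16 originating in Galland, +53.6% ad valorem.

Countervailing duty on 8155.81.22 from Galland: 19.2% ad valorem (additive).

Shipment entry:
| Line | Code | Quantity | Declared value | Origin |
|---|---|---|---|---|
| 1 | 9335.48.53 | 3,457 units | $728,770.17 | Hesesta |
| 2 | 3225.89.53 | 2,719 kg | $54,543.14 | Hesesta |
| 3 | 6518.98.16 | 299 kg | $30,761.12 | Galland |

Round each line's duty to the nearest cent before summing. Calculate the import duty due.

$25,870.10

Line 1 (9335.48.53, Hesesta, 3,457 units, $728,770.17):
Base rate for 9335.48.53 is 15%.
Origin Hesesta qualifies under the Hesena–Hesesta agreement and 9335.48.53 is covered: preferential rate Free applies instead.
Duty = $728,770.17 × 0% = $0.00.
Line 2 (3225.89.53, Hesesta, 2,719 kg, $54,543.14):
Base rate for 3225.89.53 is $2.98/kg.
Origin Hesesta qualifies under the Hesena–Hesesta agreement and 3225.89.53 is covered: preferential rate Free applies instead.
The additional-duty order on 3225.89.53 targets Galland, not Hesesta; it does not apply.
Duty = $54,543.14 × 0% = $0.00.
Line 3 (6518.98.16, Galland, 299 kg, $30,761.12):
Base rate for 6518.98.16 is 30.5%.
Additional duty on 6518.98.16 from Galland: +53.6%. Applied ad valorem rate: 30.5% + 53.6% = 84.1%.
Duty = $30,761.12 × 84.1% = $25,870.10.
Total = $0.00 + $0.00 + $25,870.10 = $25,870.10.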